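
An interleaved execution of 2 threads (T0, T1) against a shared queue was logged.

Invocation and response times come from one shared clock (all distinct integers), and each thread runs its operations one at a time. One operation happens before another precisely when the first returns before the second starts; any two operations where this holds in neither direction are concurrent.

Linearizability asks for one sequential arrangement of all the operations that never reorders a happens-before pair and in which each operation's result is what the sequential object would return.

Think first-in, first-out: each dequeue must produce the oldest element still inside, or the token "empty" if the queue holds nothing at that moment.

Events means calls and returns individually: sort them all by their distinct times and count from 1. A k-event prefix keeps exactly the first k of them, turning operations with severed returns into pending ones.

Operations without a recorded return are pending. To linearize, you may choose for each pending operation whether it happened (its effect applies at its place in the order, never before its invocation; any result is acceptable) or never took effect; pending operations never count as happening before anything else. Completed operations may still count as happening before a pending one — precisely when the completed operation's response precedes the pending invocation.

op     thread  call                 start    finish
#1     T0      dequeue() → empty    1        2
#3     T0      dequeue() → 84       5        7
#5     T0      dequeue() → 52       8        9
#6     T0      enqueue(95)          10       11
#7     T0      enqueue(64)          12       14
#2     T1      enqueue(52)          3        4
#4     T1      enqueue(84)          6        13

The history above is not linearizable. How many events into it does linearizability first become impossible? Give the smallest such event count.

7

events 1..6 are still linearizable — one witness is #1, #2:
1. #1 dequeue() → empty, leaving queue <>
2. #2 enqueue(52), leaving queue <52>
at event 7 (#3's time-7 response) nothing linearizes any more
no completion choice of the 1 pending operation (#4) rescues it — every subset was tried
one such order, #1, #2, #3 (pending dropped), breaks at step 3 where #3 dequeue() → 84 is illegal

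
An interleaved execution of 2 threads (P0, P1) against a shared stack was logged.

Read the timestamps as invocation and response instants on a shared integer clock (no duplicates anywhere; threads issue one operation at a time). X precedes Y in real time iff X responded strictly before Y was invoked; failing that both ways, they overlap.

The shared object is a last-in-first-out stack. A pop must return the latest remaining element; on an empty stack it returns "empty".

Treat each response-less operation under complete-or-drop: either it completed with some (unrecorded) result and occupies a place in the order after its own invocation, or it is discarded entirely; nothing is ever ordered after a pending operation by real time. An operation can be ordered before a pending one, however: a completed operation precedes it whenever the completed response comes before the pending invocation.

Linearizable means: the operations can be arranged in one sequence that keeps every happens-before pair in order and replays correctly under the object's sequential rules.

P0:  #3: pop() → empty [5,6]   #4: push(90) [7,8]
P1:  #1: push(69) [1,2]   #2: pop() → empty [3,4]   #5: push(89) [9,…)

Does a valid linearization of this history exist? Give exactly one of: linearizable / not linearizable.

not linearizable

already the first 4 events (up to #2's response at time 4) admit no linearization; the first 3 still do
the completed operations (2 total) allow one real-time order; the stack replay rejects it
for example #1, #2 fails at step 2: #2 pop() → empty is not legal there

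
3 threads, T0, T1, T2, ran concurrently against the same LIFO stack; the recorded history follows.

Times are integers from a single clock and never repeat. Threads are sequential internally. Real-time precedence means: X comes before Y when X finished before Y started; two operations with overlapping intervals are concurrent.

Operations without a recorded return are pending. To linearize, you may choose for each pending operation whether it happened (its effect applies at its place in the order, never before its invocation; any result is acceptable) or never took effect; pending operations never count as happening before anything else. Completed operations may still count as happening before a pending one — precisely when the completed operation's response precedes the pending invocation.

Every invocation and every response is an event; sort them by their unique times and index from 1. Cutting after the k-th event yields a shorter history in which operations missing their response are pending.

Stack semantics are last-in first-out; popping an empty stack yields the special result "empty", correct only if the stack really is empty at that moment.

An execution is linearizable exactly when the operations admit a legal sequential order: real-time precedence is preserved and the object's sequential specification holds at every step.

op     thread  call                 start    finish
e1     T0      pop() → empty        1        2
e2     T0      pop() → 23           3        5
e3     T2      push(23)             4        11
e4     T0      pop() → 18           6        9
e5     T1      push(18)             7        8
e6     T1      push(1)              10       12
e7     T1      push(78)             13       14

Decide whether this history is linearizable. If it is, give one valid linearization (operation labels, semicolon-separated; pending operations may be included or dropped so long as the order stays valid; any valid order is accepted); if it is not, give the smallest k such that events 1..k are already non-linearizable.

linearizable — witness: e1; e3; e2; e5; e4; e6; e7

1. e1 pop() → empty, leaving stack <>
2. e3 push(23), leaving stack <23>
3. e2 pop() → 23, leaving stack <>
4. e5 push(18), leaving stack <18>
5. e4 pop() → 18, leaving stack <>
6. e6 push(1), leaving stack <1>
7. e7 push(78), leaving stack <1,78>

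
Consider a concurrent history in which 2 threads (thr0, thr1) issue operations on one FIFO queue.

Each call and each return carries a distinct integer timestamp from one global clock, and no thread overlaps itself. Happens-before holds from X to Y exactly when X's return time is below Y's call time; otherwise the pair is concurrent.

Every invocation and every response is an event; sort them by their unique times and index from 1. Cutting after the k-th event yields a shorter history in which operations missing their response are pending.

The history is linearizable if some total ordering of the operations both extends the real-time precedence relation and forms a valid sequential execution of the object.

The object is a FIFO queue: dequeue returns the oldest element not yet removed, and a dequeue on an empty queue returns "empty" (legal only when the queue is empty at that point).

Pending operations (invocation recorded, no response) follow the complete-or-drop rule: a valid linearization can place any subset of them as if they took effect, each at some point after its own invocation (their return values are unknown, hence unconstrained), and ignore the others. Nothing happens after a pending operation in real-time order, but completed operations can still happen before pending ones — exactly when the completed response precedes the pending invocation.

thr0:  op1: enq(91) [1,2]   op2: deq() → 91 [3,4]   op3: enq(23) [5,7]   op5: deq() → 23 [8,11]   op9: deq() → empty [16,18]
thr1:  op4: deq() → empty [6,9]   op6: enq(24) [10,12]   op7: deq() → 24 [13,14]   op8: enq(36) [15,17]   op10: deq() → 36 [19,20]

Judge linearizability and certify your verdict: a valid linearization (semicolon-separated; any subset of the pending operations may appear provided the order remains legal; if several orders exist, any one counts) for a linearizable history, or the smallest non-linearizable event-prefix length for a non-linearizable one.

step 1: op1 enq(91) — queue <91>
step 2: op2 deq() → 91 — queue <>
step 3: op3 enq(23) — queue <23>
step 4: op5 deq() → 23 — queue <>
step 5: op4 deq() → empty — queue <>
step 6: op6 enq(24) — queue <24>
step 7: op7 deq() → 24 — queue <>
step 8: op9 deq() → empty — queue <>
step 9: op8 enq(36) — queue <36>
step 10: op10 deq() → 36 — queue <>

linearizable — witness: op1; op2; op3; op5; op4; op6; op7; op9; op8; op10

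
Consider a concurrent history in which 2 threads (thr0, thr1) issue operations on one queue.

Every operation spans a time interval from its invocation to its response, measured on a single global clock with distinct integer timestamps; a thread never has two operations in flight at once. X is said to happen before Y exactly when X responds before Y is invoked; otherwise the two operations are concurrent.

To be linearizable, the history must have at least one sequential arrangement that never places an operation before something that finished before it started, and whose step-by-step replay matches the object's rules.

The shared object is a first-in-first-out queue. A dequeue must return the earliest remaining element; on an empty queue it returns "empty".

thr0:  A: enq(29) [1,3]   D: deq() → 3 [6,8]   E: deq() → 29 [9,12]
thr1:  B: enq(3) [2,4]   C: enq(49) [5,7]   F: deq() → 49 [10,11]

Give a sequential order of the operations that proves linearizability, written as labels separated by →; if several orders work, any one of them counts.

B → A → C → D → E → F

after step 1 (B enq(3)): queue <3>
after step 2 (A enq(29)): queue <3,29>
after step 3 (C enq(49)): queue <3,29,49>
after step 4 (D deq() → 3): queue <29,49>
after step 5 (E deq() → 29): queue <49>
after step 6 (F deq() → 49): queue <>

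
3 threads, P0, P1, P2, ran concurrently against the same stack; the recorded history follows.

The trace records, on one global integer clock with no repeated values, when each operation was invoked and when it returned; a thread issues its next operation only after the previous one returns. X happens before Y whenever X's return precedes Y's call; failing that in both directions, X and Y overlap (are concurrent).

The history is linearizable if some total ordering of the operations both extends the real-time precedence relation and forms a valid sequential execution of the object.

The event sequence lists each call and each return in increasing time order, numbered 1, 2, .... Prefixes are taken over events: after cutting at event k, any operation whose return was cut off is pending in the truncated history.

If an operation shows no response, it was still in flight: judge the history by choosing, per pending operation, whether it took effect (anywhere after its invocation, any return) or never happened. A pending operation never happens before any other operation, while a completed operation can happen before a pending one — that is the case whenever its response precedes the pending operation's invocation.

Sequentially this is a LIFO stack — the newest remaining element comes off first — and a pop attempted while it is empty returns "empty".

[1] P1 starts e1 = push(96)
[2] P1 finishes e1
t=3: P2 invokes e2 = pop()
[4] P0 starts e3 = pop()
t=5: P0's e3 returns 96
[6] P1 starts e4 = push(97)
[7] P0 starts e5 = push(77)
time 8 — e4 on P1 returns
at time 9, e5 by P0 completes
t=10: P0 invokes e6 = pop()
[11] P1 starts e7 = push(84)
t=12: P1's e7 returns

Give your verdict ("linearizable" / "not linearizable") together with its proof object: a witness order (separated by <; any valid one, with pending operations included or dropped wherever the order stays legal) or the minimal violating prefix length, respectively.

linearizable — witness: e1 < e3 < e2 < e4 < e5 < e6 < e7

1. e1 push(96), leaving stack <96>
2. e3 pop() → 96, leaving stack <>
3. e2 pop() (pending, included), leaving stack <>
4. e4 push(97), leaving stack <97>
5. e5 push(77), leaving stack <97,77>
6. e6 pop() (pending, included), leaving stack <97>
7. e7 push(84), leaving stack <97,84>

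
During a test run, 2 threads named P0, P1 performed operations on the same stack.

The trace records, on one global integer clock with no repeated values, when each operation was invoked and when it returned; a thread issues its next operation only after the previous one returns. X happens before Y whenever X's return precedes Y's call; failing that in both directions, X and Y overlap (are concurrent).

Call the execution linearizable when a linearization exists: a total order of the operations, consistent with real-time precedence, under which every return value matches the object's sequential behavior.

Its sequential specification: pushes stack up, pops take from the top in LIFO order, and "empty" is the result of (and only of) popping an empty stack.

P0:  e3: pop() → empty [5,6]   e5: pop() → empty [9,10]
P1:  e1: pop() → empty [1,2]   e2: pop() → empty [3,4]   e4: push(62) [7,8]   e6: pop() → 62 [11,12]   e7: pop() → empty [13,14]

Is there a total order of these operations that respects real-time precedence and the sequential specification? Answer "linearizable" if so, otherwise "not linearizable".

prefix check: 1..9 passes, 1..10 fails once e5's time-10 response joins
a single order respects real time; the 5 completed stack operations fail replay along it
for example e1, e2, e3, e4, e5 fails at step 5: e5 pop() → empty is not legal there

not linearizable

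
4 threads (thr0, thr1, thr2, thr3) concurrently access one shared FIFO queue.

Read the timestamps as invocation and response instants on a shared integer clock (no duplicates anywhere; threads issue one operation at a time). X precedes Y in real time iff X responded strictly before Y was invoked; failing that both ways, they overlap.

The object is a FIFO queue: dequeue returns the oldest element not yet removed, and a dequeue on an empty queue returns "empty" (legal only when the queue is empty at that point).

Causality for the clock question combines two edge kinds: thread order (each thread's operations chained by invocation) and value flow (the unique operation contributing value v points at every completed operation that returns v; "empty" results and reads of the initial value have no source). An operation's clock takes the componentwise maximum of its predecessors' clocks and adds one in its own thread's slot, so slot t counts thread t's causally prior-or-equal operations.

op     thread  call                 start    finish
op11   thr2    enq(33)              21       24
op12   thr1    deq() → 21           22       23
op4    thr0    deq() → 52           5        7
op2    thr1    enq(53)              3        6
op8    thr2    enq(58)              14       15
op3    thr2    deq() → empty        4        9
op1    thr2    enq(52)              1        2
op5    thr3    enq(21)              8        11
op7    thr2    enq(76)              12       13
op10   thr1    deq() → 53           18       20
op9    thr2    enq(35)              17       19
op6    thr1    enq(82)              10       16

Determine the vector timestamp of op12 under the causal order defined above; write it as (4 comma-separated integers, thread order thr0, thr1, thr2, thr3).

(0, 4, 0, 1)

root op op5, invoked 8: fresh clock plus thr3's own tick → (0, 0, 0, 1)
root op op1, invoked 1: fresh clock plus thr2's own tick → (0, 0, 1, 0)
root op op2, invoked 3: fresh clock plus thr1's own tick → (0, 1, 0, 0)
invoked at 4, op3 merges VC(op1)=(0, 0, 1, 0) and bumps thr2's slot → (0, 0, 2, 0)
invoked at 10, op6 merges VC(op2)=(0, 1, 0, 0) and bumps thr1's slot → (0, 2, 0, 0)
invoked at 5, op4 merges VC(op1)=(0, 0, 1, 0) and bumps thr0's slot → (1, 0, 1, 0)
invoked at 12, op7 merges VC(op3)=(0, 0, 2, 0) and bumps thr2's slot → (0, 0, 3, 0)
invoked at 18, op10 merges VC(op2)=(0, 1, 0, 0), VC(op6)=(0, 2, 0, 0) and bumps thr1's slot → (0, 3, 0, 0)
invoked at 14, op8 merges VC(op7)=(0, 0, 3, 0) and bumps thr2's slot → (0, 0, 4, 0)
invoked at 17, op9 merges VC(op8)=(0, 0, 4, 0) and bumps thr2's slot → (0, 0, 5, 0)
invoked at 22, op12 merges VC(op5)=(0, 0, 0, 1), VC(op10)=(0, 3, 0, 0) and bumps thr1's slot → (0, 4, 0, 1)
invoked at 21, op11 merges VC(op9)=(0, 0, 5, 0) and bumps thr2's slot → (0, 0, 6, 0)
target: VC(op12) = (0, 4, 0, 1)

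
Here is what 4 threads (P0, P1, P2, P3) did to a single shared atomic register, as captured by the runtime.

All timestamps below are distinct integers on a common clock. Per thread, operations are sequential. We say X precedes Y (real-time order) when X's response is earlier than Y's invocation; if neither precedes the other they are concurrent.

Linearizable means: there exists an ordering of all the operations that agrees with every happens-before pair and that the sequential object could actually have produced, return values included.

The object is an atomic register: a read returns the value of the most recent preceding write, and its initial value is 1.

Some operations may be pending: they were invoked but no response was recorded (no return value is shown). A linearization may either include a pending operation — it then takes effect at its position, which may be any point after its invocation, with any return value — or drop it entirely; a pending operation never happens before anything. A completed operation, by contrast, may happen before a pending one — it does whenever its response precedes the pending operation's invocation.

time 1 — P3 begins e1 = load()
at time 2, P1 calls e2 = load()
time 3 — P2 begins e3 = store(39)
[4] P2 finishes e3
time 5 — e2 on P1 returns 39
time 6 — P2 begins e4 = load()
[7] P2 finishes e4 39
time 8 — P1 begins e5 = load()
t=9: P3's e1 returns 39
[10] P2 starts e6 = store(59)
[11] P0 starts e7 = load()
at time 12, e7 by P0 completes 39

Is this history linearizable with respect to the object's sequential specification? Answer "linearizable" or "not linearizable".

a witness: e3, e1, e2, e4, e5, e7
1. e3 store(39), leaving value 39
2. e1 load() → 39, leaving value 39
3. e2 load() → 39, leaving value 39
4. e4 load() → 39, leaving value 39
5. e5 load() (pending, included), leaving value 39
6. e7 load() → 39, leaving value 39

linearizable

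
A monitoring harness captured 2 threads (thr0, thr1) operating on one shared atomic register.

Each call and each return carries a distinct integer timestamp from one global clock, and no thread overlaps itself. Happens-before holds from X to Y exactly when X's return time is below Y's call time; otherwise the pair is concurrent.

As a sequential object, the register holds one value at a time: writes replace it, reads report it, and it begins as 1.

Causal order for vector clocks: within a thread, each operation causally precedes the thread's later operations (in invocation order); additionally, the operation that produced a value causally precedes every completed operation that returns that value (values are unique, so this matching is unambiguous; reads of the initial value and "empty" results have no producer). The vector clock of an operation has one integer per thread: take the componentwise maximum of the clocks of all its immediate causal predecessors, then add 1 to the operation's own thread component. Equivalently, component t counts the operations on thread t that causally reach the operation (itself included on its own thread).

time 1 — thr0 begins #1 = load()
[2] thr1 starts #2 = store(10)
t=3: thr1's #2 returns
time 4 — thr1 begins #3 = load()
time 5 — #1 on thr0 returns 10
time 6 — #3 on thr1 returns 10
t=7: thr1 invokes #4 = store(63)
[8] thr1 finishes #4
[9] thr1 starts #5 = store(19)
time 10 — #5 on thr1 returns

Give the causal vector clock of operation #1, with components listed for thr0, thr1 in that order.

(1, 1)

#2, invoked 2, has no incoming edges; only thr1's bump applies → (0, 1)
#3, invoked 4, takes VC(#2)=(0, 1) under max, adds 1 for thr1 → (0, 2)
#1, invoked 1, takes VC(#2)=(0, 1) under max, adds 1 for thr0 → (1, 1)
#4, invoked 7, takes VC(#3)=(0, 2) under max, adds 1 for thr1 → (0, 3)
#5, invoked 9, takes VC(#4)=(0, 3) under max, adds 1 for thr1 → (0, 4)
target: VC(#1) = (1, 1)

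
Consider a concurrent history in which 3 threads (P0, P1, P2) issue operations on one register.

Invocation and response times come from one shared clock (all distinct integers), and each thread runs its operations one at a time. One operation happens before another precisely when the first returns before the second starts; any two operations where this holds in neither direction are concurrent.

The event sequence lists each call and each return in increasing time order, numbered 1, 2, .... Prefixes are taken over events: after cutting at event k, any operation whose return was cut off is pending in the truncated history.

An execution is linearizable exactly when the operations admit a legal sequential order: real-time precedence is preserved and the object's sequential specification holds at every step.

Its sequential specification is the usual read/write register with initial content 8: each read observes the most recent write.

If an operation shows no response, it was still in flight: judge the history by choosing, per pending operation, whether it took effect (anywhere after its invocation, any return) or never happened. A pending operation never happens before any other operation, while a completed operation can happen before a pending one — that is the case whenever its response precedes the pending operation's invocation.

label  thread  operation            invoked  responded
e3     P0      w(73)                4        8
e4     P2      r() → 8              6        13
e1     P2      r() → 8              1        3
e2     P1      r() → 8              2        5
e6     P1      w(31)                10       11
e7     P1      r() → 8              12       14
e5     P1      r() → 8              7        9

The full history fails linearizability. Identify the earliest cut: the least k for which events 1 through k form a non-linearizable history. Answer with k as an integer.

events 1..13 are still linearizable — one witness is e1, e2, e4, e5, e3, e6:
1. e1 r() → 8, leaving value 8
2. e2 r() → 8, leaving value 8
3. e4 r() → 8, leaving value 8
4. e5 r() → 8, leaving value 8
5. e3 w(73), leaving value 73
6. e6 w(31), leaving value 31
include event 14 — e7 responding at 14 — and every candidate order breaks
e.g. e1, e2, e3, e4, e5, e6, e7: illegal at step 4, since e4 r() → 8 cannot apply there
e.g. e1, e2, e3, e5, e4, e6, e7: illegal at step 4, since e5 r() → 8 cannot apply there

14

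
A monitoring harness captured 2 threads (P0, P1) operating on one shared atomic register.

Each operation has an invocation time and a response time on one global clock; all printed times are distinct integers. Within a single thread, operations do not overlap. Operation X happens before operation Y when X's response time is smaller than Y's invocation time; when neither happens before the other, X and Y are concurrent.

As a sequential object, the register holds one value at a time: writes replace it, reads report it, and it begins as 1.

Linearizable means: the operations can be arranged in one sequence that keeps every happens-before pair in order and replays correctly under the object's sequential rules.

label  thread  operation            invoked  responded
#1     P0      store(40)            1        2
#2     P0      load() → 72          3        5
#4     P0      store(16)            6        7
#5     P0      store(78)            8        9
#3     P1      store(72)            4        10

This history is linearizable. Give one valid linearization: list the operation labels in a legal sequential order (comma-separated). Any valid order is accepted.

#1, #3, #2, #4, #5

step 1: #1 store(40) — value 40
step 2: #3 store(72) — value 72
step 3: #2 load() → 72 — value 72
step 4: #4 store(16) — value 16
step 5: #5 store(78) — value 78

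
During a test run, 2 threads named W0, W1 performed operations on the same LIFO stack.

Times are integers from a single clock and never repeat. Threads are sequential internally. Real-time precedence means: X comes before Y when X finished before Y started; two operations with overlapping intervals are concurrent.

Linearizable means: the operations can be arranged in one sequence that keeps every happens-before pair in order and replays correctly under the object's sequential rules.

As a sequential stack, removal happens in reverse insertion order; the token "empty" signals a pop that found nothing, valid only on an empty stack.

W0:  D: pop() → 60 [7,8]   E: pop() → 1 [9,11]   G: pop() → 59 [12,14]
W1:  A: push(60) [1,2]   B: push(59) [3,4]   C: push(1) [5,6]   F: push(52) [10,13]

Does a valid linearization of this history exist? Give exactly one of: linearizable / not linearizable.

not linearizable

through event 7 a valid linearization exists; event 8 (D responding at time 8) ends that
one real-time candidate order over the 4 completed operations — the LIFO stack replay rejects it
take A, B, C, D: step 4 already fails, because D pop() → 60 cannot occur there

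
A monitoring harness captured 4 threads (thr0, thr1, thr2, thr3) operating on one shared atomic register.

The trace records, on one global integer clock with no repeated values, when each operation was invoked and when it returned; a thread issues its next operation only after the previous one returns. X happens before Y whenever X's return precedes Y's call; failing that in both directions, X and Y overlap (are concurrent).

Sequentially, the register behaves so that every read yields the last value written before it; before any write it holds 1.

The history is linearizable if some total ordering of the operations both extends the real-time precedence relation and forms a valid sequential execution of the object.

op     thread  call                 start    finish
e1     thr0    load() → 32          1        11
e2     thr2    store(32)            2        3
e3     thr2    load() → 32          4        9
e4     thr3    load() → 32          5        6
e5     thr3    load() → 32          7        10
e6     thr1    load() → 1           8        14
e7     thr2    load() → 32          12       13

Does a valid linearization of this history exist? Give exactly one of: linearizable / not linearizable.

already the first 14 events (up to e6's response at time 14) admit no linearization; the first 13 still do
7 completed operations, 63 real-time-consistent orders — every atomic register replay fails
one such order, e1, e2, e3, e4, e5, e6, e7, breaks at step 1 where e1 load() → 32 is illegal
one such order, e1, e2, e3, e4, e5, e7, e6, breaks at step 1 where e1 load() → 32 is illegal

not linearizable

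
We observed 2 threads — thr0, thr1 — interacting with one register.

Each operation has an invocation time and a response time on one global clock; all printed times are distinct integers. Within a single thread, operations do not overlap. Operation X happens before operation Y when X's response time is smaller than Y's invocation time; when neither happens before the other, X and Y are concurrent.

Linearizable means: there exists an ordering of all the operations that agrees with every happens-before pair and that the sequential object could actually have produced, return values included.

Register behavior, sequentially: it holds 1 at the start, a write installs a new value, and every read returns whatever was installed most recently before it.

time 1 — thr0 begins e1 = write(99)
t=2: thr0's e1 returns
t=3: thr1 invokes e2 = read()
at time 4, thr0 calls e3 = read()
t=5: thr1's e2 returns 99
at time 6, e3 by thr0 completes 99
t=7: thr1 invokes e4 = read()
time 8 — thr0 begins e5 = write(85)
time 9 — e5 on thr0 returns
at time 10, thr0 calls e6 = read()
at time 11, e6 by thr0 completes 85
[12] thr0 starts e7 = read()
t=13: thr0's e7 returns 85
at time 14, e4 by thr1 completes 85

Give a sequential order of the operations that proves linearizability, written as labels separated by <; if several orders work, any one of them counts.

e1 < e2 < e3 < e5 < e4 < e6 < e7

1. e1 write(99), leaving value 99
2. e2 read() → 99, leaving value 99
3. e3 read() → 99, leaving value 99
4. e5 write(85), leaving value 85
5. e4 read() → 85, leaving value 85
6. e6 read() → 85, leaving value 85
7. e7 read() → 85, leaving value 85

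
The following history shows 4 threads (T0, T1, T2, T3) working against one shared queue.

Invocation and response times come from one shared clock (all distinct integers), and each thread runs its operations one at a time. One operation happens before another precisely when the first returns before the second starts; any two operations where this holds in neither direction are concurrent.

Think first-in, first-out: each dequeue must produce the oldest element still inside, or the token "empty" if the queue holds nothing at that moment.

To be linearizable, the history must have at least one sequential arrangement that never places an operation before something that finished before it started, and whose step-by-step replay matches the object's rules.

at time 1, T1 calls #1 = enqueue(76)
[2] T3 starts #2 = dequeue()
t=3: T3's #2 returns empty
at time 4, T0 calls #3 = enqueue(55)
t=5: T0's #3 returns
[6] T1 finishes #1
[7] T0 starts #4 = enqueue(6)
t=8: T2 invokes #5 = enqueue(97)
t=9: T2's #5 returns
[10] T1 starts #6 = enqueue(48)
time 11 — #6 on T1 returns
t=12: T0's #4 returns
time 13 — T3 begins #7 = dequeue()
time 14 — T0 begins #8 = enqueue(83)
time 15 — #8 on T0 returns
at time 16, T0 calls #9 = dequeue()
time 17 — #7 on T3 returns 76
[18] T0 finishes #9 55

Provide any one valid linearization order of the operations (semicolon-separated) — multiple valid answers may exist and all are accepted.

#2; #1; #3; #4; #5; #6; #7; #8; #9

after step 1 (#2 dequeue() → empty): queue <>
after step 2 (#1 enqueue(76)): queue <76>
after step 3 (#3 enqueue(55)): queue <76,55>
after step 4 (#4 enqueue(6)): queue <76,55,6>
after step 5 (#5 enqueue(97)): queue <76,55,6,97>
after step 6 (#6 enqueue(48)): queue <76,55,6,97,48>
after step 7 (#7 dequeue() → 76): queue <55,6,97,48>
after step 8 (#8 enqueue(83)): queue <55,6,97,48,83>
after step 9 (#9 dequeue() → 55): queue <6,97,48,83>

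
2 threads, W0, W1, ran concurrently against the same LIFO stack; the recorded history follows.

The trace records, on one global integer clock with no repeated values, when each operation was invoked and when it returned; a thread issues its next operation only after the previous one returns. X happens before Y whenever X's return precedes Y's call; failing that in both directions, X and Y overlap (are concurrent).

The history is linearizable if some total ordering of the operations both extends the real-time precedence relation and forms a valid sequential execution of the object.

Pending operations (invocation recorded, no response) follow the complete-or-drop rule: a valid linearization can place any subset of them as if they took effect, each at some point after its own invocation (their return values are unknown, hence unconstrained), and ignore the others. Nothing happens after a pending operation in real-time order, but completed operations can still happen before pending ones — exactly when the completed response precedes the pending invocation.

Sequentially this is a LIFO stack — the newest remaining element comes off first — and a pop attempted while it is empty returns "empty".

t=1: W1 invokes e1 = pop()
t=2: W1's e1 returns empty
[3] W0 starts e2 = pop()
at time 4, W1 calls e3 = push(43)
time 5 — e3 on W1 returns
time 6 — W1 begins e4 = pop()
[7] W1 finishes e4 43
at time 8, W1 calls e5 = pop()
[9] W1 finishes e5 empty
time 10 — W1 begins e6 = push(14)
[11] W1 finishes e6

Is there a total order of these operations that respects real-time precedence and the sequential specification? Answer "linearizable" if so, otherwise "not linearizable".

witness order: e1, e2, e3, e4, e5, e6
step 1: e1 pop() → empty — stack <>
step 2: e2 pop() (pending, included) — stack <>
step 3: e3 push(43) — stack <43>
step 4: e4 pop() → 43 — stack <>
step 5: e5 pop() → empty — stack <>
step 6: e6 push(14) — stack <14>

linearizable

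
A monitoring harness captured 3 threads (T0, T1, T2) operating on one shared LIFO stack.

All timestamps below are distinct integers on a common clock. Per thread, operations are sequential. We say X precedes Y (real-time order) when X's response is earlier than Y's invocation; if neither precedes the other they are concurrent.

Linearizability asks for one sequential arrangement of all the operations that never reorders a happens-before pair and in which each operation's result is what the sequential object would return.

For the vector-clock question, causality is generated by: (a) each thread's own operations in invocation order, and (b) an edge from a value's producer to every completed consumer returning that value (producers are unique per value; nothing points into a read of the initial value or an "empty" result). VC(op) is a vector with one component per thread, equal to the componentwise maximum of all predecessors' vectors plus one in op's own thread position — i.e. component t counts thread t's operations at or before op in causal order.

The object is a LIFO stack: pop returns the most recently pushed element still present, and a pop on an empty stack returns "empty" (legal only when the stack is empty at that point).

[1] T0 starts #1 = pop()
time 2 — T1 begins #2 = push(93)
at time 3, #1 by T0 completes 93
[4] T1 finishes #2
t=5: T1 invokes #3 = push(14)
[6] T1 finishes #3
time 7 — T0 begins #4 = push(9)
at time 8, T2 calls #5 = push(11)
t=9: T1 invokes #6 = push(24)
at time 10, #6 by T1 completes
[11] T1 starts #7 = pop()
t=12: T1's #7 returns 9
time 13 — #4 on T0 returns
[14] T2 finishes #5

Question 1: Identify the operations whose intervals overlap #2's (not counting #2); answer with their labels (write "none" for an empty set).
#2 spans [2,4]: anything still running between times 2 and 4 counts as concurrent
#1 [1,3]: concurrent
#3 [5,6]: after
#4 [7,13]: after
#5 [8,14]: after
#6 [9,10]: after
#7 [11,12]: after

#1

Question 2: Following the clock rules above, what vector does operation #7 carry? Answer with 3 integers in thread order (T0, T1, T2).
VC(#5, invoked at 8): no causal predecessors; +1 on T2 → (0, 0, 1)
VC(#2, invoked at 2): no causal predecessors; +1 on T1 → (0, 1, 0)
#3, invoked 5, takes VC(#2)=(0, 1, 0) under max, adds 1 for T1 → (0, 2, 0)
#1, invoked 1, takes VC(#2)=(0, 1, 0) under max, adds 1 for T0 → (1, 1, 0)
#6, invoked 9, takes VC(#3)=(0, 2, 0) under max, adds 1 for T1 → (0, 3, 0)
#4, invoked 7, takes VC(#1)=(1, 1, 0) under max, adds 1 for T0 → (2, 1, 0)
#7, invoked 11, takes VC(#4)=(2, 1, 0), VC(#6)=(0, 3, 0) under max, adds 1 for T1 → (2, 4, 0)
target: VC(#7) = (2, 4, 0)

(2, 4, 0)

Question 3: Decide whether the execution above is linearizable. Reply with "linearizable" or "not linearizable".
one valid linearization: #2, #1, #3, #5, #6, #4, #7
after step 1 (#2 push(93)): stack <93>
after step 2 (#1 pop() → 93): stack <>
after step 3 (#3 push(14)): stack <14>
after step 4 (#5 push(11)): stack <14,11>
after step 5 (#6 push(24)): stack <14,11,24>
after step 6 (#4 push(9)): stack <14,11,24,9>
after step 7 (#7 pop() → 9): stack <14,11,24>

linearizable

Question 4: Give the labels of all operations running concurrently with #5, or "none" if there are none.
#5 spans [8,14]; an op avoiding the whole window 8..14 is ordered, any other is concurrent
#1 [1,3]: before
#2 [2,4]: before
#3 [5,6]: before
#4 [7,13]: concurrent
#6 [9,10]: concurrent
#7 [11,12]: concurrent

#4, #6, #7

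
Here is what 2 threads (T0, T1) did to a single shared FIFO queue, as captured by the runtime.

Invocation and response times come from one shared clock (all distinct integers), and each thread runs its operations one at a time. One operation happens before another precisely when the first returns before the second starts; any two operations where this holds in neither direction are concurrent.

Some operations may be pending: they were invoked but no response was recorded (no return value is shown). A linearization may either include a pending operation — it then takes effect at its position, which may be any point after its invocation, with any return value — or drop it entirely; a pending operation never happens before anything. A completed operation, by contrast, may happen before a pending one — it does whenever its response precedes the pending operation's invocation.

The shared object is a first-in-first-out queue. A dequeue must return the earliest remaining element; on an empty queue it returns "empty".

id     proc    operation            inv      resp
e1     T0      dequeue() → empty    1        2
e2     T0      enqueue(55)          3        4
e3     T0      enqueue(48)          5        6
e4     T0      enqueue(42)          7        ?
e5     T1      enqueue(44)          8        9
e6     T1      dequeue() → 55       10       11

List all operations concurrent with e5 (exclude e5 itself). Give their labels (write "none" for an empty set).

e4

e5 spans [8,9]; an op avoiding the whole window 8..9 is ordered, any other is concurrent
e1 [1,2]: before
e2 [3,4]: before
e3 [5,6]: before
e4 [7,…): concurrent
e6 [10,11]: after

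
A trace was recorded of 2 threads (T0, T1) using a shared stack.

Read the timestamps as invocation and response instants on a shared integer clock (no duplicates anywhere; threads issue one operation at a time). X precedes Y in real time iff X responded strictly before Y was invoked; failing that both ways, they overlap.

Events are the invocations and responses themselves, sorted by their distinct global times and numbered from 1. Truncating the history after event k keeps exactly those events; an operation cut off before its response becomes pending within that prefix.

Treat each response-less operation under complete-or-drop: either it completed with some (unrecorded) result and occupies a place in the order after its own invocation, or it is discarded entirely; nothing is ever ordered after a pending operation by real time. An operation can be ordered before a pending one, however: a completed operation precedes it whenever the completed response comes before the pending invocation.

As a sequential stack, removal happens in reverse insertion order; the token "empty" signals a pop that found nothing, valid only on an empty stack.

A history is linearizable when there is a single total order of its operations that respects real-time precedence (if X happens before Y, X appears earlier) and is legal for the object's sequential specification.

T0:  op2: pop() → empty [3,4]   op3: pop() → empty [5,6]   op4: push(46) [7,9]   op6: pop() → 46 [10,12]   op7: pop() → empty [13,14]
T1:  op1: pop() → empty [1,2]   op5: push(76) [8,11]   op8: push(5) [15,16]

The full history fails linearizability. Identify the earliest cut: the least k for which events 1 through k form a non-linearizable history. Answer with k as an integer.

14

events 1..13 are linearizable, e.g. via op1, op2, op3, op4, op6, op5:
after step 1 (op1 pop() → empty): stack <>
after step 2 (op2 pop() → empty): stack <>
after step 3 (op3 pop() → empty): stack <>
after step 4 (op4 push(46)): stack <46>
after step 5 (op6 pop() → 46): stack <>
after step 6 (op5 push(76)): stack <76>
at event 14 (op7's time-14 response) nothing linearizes any more
sample order op1, op2, op3, op4, op5, op6, op7 stalls at step 6 — op6 pop() → 46 has no legal effect
sample order op1, op2, op3, op4, op6, op5, op7 stalls at step 7 — op7 pop() → empty has no legal effect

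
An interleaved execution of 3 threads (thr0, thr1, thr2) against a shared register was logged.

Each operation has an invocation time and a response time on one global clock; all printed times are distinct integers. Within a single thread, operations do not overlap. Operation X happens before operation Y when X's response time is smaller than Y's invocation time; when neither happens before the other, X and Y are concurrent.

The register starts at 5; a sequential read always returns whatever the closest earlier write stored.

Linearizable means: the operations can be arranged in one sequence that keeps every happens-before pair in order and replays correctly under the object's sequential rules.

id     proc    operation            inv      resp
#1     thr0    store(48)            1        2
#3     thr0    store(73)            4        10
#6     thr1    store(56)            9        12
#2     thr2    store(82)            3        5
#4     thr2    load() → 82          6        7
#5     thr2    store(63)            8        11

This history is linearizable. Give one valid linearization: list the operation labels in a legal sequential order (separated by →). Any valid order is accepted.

1. #1 store(48), leaving value 48
2. #2 store(82), leaving value 82
3. #4 load() → 82, leaving value 82
4. #3 store(73), leaving value 73
5. #5 store(63), leaving value 63
6. #6 store(56), leaving value 56

#1 → #2 → #4 → #3 → #5 → #6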